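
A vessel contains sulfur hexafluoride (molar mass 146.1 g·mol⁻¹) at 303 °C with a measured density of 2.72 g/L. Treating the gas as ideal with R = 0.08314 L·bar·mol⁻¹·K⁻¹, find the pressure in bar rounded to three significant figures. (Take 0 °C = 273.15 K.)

P ≈ 0.892 bar

ρ = PM/(RT) ⇒ P = ρRT/M = (2.72 × 0.08314 × 576.1) / 146.1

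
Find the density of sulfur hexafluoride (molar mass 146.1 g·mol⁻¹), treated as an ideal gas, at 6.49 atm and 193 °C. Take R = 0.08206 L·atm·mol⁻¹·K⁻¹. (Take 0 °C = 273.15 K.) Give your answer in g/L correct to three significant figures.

ρ ≈ 24.8 g/L

ρ = PM/(RT) = (6.49 × 146.1) / (0.08206 × 466.1)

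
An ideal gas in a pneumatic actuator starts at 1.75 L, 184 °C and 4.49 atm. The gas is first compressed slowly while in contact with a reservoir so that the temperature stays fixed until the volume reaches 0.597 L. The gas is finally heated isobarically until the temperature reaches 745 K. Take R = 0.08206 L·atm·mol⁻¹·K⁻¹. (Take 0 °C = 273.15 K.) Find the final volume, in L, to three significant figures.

V₃ ≈ 0.973 L

Convert: T₁ = 457.1 K.
Isothermal, so P V is constant: T₂ = T₁; P₂ = P₁·(V₁/V₂) = 13.16 atm.
P constant ⇒ V ∝ T: P₃ = P₂; V₃ = V₂·(T₃/T₂) = 0.9729 L.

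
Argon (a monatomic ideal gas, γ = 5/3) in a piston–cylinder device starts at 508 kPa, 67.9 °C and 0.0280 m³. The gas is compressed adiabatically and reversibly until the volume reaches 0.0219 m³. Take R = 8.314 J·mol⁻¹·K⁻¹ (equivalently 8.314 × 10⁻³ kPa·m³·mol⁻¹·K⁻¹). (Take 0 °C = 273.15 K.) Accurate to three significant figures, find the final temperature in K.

Convert: T₁ = 341.0 K.
Reversible adiabatic, γ = 5/3: T₂ = T₁·(V₁/V₂)^(γ−1) = 401.8 K; P₂ = P₁·(V₁/V₂)^γ = 765.1 kPa.

T₂ ≈ 402 K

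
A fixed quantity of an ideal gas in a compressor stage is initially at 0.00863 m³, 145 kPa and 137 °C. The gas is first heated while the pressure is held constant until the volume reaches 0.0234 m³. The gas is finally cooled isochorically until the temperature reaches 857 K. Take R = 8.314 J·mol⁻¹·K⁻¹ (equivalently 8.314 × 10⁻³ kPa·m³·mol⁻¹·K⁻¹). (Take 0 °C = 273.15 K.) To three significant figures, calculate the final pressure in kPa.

Convert: T₁ = 410.1 K.
Isobaric, so V/T is constant: P₂ = P₁; T₂ = T₁·(V₂/V₁) = 1112 K.
V constant ⇒ P ∝ T: V₃ = V₂; P₃ = P₂·(T₃/T₂) = 111.7 kPa.

P₃ ≈ 112 kPa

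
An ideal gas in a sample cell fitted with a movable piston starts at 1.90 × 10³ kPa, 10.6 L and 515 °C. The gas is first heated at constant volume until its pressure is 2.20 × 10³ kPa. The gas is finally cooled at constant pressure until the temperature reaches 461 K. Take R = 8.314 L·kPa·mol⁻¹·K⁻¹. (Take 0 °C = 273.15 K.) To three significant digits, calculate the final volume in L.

V₃ ≈ 5.35 L

Convert: T₁ = 788.1 K.
V constant ⇒ P ∝ T: V₂ = V₁; T₂ = T₁·(P₂/P₁) = 912.6 K.
P constant ⇒ V ∝ T: P₃ = P₂; V₃ = V₂·(T₃/T₂) = 5.355 L.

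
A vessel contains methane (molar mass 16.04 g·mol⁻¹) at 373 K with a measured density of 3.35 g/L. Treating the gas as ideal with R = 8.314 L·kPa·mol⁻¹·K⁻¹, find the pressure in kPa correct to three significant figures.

P ≈ 648 kPa

ρ = PM/(RT) ⇒ P = ρRT/M = (3.35 × 8.314 × 373.0) / 16.04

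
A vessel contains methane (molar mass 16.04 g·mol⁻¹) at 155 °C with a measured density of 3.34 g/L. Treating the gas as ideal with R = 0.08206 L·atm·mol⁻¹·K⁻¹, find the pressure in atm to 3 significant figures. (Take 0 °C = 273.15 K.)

ρ = PM/(RT) ⇒ P = ρRT/M = (3.34 × 0.08206 × 428.1) / 16.04

P ≈ 7.32 atm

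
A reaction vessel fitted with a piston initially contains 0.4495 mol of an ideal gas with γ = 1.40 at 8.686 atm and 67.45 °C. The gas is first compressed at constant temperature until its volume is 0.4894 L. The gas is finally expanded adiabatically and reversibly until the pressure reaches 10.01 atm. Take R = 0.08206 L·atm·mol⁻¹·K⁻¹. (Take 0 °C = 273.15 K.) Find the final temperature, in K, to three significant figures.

T₃ ≈ 260 K

Convert: T₁ = 340.6 K.
From PV = nRT: V₁ = nRT₁/P₁ = 1.446 L.
T constant ⇒ Boyle's law P V = const: T₂ = T₁; P₂ = P₁·(V₁/V₂) = 25.67 atm.
Reversible adiabatic, γ = 1.40: T₃ = T₂·(P₃/P₂)^((γ−1)/γ) = 260.2 K; V₃ = V₂·(P₂/P₃)^(1/γ) = 0.9590 L.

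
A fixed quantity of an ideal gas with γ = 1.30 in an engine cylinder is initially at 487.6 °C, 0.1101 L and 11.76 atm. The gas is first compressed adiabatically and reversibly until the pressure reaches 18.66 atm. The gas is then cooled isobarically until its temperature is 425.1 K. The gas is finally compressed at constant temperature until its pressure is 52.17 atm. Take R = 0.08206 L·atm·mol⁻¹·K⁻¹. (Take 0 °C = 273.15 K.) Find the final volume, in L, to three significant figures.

Convert: T₁ = 760.8 K.
Adiabatic (γ = 1.30), T V^(γ−1) and P V^γ constant: T₂ = T₁·(P₂/P₁)^((γ−1)/γ) = 846.3 K; V₂ = V₁·(P₁/P₂)^(1/γ) = 0.07719 L.
P constant ⇒ V ∝ T: P₃ = P₂; V₃ = V₂·(T₃/T₂) = 0.03877 L.
T constant ⇒ Boyle's law P V = const: T₄ = T₃; V₄ = V₃·(P₃/P₄) = 0.01387 L.

V₄ ≈ 0.0139 L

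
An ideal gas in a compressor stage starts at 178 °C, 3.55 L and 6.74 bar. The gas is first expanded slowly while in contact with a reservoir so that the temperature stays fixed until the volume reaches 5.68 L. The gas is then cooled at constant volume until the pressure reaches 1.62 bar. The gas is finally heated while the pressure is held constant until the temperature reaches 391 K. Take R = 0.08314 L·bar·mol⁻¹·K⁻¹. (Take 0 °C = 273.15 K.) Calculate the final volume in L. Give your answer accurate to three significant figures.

V₄ ≈ 12.8 L

Convert: T₁ = 451.1 K.
Isothermal, so P V is constant: T₂ = T₁; P₂ = P₁·(V₁/V₂) = 4.213 bar.
V constant ⇒ P ∝ T: V₃ = V₂; T₃ = T₂·(P₃/P₂) = 173.5 K.
Isobaric, so V/T is constant: P₄ = P₃; V₄ = V₃·(T₄/T₃) = 12.80 L.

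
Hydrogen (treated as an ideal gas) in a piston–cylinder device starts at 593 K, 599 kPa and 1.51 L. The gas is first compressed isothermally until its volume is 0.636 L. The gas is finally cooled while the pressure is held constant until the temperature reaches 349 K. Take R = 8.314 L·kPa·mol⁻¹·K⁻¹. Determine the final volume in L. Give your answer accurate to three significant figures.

Isothermal, so P V is constant: T₂ = T₁; P₂ = P₁·(V₁/V₂) = 1422 kPa.
P constant ⇒ V ∝ T: P₃ = P₂; V₃ = V₂·(T₃/T₂) = 0.3743 L.

V₃ ≈ 0.374 L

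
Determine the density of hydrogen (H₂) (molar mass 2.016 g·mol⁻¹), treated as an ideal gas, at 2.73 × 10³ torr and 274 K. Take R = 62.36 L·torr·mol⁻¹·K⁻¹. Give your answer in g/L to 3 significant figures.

ρ = PM/(RT) = (2.73e+03 × 2.016) / (62.36 × 274.0)

ρ ≈ 0.322 g/L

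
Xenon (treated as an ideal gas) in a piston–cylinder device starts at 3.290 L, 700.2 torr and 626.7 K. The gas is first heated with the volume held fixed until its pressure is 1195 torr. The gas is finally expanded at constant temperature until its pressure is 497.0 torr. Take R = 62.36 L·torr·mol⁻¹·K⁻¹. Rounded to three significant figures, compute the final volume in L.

V₃ ≈ 7.91 L

V constant ⇒ P ∝ T: V₂ = V₁; T₂ = T₁·(P₂/P₁) = 1070 K.
T constant ⇒ Boyle's law P V = const: T₃ = T₂; V₃ = V₂·(P₂/P₃) = 7.911 L.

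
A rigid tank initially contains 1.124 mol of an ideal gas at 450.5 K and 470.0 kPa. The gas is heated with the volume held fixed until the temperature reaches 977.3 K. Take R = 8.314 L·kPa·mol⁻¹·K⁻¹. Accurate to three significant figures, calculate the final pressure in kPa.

P₂ ≈ 1.02e+03 kPa

From PV = nRT: V₁ = nRT₁/P₁ = 8.957 L.
V constant ⇒ P ∝ T: V₂ = V₁; P₂ = P₁·(T₂/T₁) = 1020 kPa.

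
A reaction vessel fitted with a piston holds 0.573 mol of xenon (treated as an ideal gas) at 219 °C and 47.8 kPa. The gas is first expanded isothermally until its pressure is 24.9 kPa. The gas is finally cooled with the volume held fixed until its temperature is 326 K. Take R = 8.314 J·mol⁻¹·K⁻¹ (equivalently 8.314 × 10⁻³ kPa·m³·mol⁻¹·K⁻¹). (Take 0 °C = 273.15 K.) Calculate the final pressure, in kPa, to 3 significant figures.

P₃ ≈ 16.5 kPa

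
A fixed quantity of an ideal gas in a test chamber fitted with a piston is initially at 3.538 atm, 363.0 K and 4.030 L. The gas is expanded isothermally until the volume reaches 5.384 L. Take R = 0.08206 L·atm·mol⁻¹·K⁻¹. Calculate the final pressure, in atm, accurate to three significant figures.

P₂ ≈ 2.65 atm

Isothermal, so P V is constant: T₂ = T₁; P₂ = P₁·(V₁/V₂) = 2.648 atm.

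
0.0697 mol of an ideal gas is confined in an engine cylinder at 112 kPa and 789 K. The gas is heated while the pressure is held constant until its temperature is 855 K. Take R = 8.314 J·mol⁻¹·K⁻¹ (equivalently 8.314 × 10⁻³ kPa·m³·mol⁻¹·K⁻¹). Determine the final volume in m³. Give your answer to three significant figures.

V₂ ≈ 0.00442 m³

From PV = nRT: V₁ = nRT₁/P₁ = 0.004082 m³.
Isobaric, so V/T is constant: P₂ = P₁; V₂ = V₁·(T₂/T₁) = 0.004424 m³.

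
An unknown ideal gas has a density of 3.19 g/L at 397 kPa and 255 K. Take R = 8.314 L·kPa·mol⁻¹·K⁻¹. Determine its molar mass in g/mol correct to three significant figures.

M ≈ 17.0 g/mol

ρ = PM/(RT) ⇒ M = ρRT/P = (3.19 × 8.314 × 255.0) / 397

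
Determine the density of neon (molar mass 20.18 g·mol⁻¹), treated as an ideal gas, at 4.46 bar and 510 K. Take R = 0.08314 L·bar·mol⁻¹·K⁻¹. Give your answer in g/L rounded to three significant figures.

ρ ≈ 2.12 g/L

ρ = PM/(RT) = (4.46 × 20.18) / (0.08314 × 510.0)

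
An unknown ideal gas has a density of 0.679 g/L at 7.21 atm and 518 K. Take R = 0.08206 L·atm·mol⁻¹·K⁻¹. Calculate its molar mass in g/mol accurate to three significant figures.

M ≈ 4.00 g/mol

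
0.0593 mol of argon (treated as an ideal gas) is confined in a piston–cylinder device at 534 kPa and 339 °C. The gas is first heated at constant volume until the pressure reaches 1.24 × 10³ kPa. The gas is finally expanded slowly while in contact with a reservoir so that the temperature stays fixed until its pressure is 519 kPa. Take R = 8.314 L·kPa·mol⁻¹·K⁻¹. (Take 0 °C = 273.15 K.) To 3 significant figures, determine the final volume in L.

V₃ ≈ 1.35 L

Convert: T₁ = 612.1 K.
From PV = nRT: V₁ = nRT₁/P₁ = 0.5652 L.
V constant ⇒ P ∝ T: V₂ = V₁; T₂ = T₁·(P₂/P₁) = 1421 K.
T constant ⇒ Boyle's law P V = const: T₃ = T₂; V₃ = V₂·(P₂/P₃) = 1.350 L.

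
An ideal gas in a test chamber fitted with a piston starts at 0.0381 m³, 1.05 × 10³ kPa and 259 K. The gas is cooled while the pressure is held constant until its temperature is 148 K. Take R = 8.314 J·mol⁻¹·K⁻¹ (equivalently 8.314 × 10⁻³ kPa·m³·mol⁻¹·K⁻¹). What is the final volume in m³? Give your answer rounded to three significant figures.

P constant ⇒ V ∝ T: P₂ = P₁; V₂ = V₁·(T₂/T₁) = 0.02177 m³.

V₂ ≈ 0.0218 m³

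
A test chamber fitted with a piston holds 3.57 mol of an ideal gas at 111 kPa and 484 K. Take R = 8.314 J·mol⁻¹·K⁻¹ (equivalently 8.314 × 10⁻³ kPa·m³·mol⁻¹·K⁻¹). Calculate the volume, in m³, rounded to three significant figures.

V ≈ 0.129 m³

PV = nRT ⇒ V = nRT/P = (3.57 × 8.314 × 10⁻³ × 484) / 111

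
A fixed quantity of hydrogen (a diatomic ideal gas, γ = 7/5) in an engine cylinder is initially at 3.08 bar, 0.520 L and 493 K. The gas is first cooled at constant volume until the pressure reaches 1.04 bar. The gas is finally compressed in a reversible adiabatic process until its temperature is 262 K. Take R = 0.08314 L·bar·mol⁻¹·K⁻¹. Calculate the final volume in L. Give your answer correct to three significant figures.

V₃ ≈ 0.167 L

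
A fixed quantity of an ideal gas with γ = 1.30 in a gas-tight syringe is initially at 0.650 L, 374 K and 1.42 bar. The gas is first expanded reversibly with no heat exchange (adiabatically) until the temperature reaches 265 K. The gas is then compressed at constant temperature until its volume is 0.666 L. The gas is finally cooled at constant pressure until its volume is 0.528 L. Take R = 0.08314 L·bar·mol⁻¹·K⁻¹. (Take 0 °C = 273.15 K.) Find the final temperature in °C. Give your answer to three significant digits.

T₄ ≈ -63.1 °C

Adiabatic (γ = 1.30), T V^(γ−1) and P V^γ constant: P₂ = P₁·(T₂/T₁)^(γ/(γ−1)) = 0.3191 bar; V₂ = V₁·(T₁/T₂)^(1/(γ−1)) = 2.050 L.
T constant ⇒ Boyle's law P V = const: T₃ = T₂; P₃ = P₂·(V₂/V₃) = 0.9820 bar.
P constant ⇒ V ∝ T: P₄ = P₃; T₄ = T₃·(V₄/V₃) = 210.1 K.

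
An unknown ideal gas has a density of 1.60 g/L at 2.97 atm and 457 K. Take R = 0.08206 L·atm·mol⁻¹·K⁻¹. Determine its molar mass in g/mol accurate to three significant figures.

M ≈ 20.2 g/mol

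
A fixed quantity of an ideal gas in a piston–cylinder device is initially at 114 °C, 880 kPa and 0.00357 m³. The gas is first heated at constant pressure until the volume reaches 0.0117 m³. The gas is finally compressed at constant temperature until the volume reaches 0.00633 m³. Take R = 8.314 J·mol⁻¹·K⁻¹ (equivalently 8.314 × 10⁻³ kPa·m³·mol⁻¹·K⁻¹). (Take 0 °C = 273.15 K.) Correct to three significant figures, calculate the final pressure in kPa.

Convert: T₁ = 387.1 K.
Isobaric, so V/T is constant: P₂ = P₁; T₂ = T₁·(V₂/V₁) = 1269 K.
T constant ⇒ Boyle's law P V = const: T₃ = T₂; P₃ = P₂·(V₂/V₃) = 1627 kPa.

P₃ ≈ 1.63e+03 kPa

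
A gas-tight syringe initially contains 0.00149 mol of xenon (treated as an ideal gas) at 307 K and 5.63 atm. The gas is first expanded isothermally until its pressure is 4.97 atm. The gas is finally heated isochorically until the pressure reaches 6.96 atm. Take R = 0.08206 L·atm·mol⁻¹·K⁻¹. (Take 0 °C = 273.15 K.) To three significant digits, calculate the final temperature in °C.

From PV = nRT: V₁ = nRT₁/P₁ = 0.006667 L.
T constant ⇒ Boyle's law P V = const: T₂ = T₁; V₂ = V₁·(P₁/P₂) = 0.007553 L.
Isochoric, so P/T is constant: V₃ = V₂; T₃ = T₂·(P₃/P₂) = 429.9 K.

T₃ ≈ 157 °C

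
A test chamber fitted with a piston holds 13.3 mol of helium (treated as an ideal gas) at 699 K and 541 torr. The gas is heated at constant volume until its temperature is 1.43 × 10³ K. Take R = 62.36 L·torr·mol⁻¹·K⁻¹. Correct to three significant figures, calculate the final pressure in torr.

From PV = nRT: V₁ = nRT₁/P₁ = 1072 L.
V constant ⇒ P ∝ T: V₂ = V₁; P₂ = P₁·(T₂/T₁) = 1107 torr.

P₂ ≈ 1.11e+03 torr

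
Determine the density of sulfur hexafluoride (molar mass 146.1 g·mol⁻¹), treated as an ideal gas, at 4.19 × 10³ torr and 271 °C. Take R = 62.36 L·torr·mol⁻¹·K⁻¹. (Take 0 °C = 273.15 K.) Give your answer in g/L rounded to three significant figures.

ρ ≈ 18.0 g/L

ρ = PM/(RT) = (4.19e+03 × 146.1) / (62.36 × 544.1)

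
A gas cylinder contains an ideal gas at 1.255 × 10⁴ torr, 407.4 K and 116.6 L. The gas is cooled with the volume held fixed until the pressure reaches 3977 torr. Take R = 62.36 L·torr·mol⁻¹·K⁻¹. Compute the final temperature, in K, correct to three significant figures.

V constant ⇒ P ∝ T: V₂ = V₁; T₂ = T₁·(P₂/P₁) = 129.1 K.

T₂ ≈ 129 K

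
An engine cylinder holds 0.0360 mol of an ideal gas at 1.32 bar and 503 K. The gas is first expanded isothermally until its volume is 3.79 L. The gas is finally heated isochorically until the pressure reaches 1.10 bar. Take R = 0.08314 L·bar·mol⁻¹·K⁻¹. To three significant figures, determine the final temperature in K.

T₃ ≈ 1.39e+03 K

From PV = nRT: V₁ = nRT₁/P₁ = 1.141 L.
T constant ⇒ Boyle's law P V = const: T₂ = T₁; P₂ = P₁·(V₁/V₂) = 0.3972 bar.
V constant ⇒ P ∝ T: V₃ = V₂; T₃ = T₂·(P₃/P₂) = 1393 K.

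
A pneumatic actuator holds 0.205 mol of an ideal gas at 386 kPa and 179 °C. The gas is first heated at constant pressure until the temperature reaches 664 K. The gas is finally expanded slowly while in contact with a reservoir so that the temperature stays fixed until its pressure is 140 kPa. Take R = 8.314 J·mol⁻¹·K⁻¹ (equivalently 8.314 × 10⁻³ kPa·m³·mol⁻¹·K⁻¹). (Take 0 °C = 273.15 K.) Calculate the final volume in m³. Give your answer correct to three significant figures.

V₃ ≈ 0.00808 m³

Convert: T₁ = 452.1 K.
From PV = nRT: V₁ = nRT₁/P₁ = 0.001996 m³.
Isobaric, so V/T is constant: P₂ = P₁; V₂ = V₁·(T₂/T₁) = 0.002932 m³.
T constant ⇒ Boyle's law P V = const: T₃ = T₂; V₃ = V₂·(P₂/P₃) = 0.008084 m³.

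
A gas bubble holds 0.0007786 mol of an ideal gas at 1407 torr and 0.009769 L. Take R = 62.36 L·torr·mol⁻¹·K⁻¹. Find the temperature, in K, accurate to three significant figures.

PV = nRT ⇒ T = PV/(nR) = (1407 × 0.009769) / (0.0007786 × 62.36)

T ≈ 283 K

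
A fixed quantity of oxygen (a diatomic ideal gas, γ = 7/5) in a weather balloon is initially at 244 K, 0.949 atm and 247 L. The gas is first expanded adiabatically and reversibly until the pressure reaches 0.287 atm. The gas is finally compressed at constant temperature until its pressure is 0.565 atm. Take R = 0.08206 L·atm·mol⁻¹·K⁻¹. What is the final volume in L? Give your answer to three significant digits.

Reversible adiabatic, γ = 7/5: T₂ = T₁·(P₂/P₁)^((γ−1)/γ) = 173.4 K; V₂ = V₁·(P₁/P₂)^(1/γ) = 580.3 L.
Isothermal, so P V is constant: T₃ = T₂; V₃ = V₂·(P₂/P₃) = 294.8 L.

V₃ ≈ 295 L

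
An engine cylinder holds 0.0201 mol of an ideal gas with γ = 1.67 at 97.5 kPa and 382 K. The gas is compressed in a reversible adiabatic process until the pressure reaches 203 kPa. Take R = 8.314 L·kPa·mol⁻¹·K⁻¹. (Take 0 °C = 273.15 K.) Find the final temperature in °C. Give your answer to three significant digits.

T₂ ≈ 240 °C

From PV = nRT: V₁ = nRT₁/P₁ = 0.6547 L.
Reversible adiabatic, γ = 1.67: T₂ = T₁·(P₂/P₁)^((γ−1)/γ) = 512.7 K; V₂ = V₁·(P₁/P₂)^(1/γ) = 0.4220 L.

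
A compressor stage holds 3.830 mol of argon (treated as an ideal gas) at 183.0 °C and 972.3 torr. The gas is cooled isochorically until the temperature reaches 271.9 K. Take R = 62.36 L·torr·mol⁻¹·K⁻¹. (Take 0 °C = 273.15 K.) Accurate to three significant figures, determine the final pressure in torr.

Convert: T₁ = 456.1 K.
From PV = nRT: V₁ = nRT₁/P₁ = 112.1 L.
Isochoric, so P/T is constant: V₂ = V₁; P₂ = P₁·(T₂/T₁) = 579.6 torr.

P₂ ≈ 580 torr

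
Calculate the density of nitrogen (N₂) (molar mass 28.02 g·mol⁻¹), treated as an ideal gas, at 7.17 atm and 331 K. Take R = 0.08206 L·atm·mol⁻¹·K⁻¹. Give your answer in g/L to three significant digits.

ρ = PM/(RT) = (7.17 × 28.02) / (0.08206 × 331.0)

ρ ≈ 7.40 g/L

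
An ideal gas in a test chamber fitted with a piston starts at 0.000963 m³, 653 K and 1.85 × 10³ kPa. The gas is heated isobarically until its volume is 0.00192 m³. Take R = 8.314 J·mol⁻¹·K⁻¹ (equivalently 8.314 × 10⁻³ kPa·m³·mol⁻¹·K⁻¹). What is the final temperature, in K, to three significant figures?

T₂ ≈ 1.30e+03 K

P constant ⇒ V ∝ T: P₂ = P₁; T₂ = T₁·(V₂/V₁) = 1302 K.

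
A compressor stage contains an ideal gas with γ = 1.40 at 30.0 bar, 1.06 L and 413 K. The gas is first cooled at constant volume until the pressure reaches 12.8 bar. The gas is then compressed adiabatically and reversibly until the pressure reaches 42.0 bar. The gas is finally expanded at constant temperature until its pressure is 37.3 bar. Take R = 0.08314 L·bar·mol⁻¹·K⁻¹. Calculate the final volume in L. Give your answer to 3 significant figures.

V constant ⇒ P ∝ T: V₂ = V₁; T₂ = T₁·(P₂/P₁) = 176.2 K.
Adiabatic (γ = 1.40), T V^(γ−1) and P V^γ constant: T₃ = T₂·(P₃/P₂)^((γ−1)/γ) = 247.4 K; V₃ = V₂·(P₂/P₃)^(1/γ) = 0.4536 L.
Isothermal, so P V is constant: T₄ = T₃; V₄ = V₃·(P₃/P₄) = 0.5108 L.

V₄ ≈ 0.511 L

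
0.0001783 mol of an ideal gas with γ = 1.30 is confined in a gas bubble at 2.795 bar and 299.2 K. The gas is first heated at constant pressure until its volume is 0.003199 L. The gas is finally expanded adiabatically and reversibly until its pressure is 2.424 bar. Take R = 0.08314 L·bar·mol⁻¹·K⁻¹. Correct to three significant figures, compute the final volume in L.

V₃ ≈ 0.00357 L

From PV = nRT: V₁ = nRT₁/P₁ = 0.001587 L.
Isobaric, so V/T is constant: P₂ = P₁; T₂ = T₁·(V₂/V₁) = 603.2 K.
Adiabatic (γ = 1.30), T V^(γ−1) and P V^γ constant: T₃ = T₂·(P₃/P₂)^((γ−1)/γ) = 583.7 K; V₃ = V₂·(P₂/P₃)^(1/γ) = 0.003569 L.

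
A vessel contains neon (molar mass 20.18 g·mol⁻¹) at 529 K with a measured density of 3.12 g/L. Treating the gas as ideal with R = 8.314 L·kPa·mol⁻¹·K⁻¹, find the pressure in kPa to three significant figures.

P ≈ 680 kPa

ρ = PM/(RT) ⇒ P = ρRT/M = (3.12 × 8.314 × 529.0) / 20.18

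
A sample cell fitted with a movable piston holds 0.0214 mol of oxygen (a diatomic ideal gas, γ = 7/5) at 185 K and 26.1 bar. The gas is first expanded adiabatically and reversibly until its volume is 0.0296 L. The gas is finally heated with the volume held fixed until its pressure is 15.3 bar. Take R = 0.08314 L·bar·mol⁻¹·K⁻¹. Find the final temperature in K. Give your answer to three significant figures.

T₃ ≈ 255 K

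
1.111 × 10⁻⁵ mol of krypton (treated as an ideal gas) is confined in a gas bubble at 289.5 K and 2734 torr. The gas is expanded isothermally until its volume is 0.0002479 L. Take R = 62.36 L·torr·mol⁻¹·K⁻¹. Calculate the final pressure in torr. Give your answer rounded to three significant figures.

From PV = nRT: V₁ = nRT₁/P₁ = 7.336e-05 L.
Isothermal, so P V is constant: T₂ = T₁; P₂ = P₁·(V₁/V₂) = 809.1 torr.

P₂ ≈ 809 torr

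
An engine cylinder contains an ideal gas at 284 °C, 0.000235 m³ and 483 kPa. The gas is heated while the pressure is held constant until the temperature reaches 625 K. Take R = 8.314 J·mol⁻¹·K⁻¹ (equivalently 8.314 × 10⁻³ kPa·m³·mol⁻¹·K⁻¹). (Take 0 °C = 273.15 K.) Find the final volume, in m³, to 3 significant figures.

V₂ ≈ 0.000264 m³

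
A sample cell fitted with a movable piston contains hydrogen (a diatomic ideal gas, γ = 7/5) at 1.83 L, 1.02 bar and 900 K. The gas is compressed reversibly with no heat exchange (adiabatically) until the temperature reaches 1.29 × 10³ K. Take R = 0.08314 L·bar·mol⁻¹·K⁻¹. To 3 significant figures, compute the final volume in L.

V₂ ≈ 0.744 L

Adiabatic (γ = 7/5), T V^(γ−1) and P V^γ constant: P₂ = P₁·(T₂/T₁)^(γ/(γ−1)) = 3.596 bar; V₂ = V₁·(T₁/T₂)^(1/(γ−1)) = 0.7440 L.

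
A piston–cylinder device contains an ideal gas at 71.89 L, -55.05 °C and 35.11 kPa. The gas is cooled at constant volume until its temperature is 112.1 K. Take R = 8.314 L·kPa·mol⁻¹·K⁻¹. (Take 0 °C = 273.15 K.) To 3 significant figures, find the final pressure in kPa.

P₂ ≈ 18.0 kPa

Convert: T₁ = 218.1 K.
Isochoric, so P/T is constant: V₂ = V₁; P₂ = P₁·(T₂/T₁) = 18.05 kPa.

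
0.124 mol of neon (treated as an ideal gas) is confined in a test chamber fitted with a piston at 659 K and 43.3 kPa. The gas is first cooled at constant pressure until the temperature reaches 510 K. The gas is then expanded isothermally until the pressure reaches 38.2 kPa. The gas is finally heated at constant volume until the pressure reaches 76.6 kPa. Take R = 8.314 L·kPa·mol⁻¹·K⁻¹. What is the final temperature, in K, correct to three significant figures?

T₄ ≈ 1.02e+03 K

From PV = nRT: V₁ = nRT₁/P₁ = 15.69 L.
P constant ⇒ V ∝ T: P₂ = P₁; V₂ = V₁·(T₂/T₁) = 12.14 L.
T constant ⇒ Boyle's law P V = const: T₃ = T₂; V₃ = V₂·(P₂/P₃) = 13.76 L.
Isochoric, so P/T is constant: V₄ = V₃; T₄ = T₃·(P₄/P₃) = 1023 K.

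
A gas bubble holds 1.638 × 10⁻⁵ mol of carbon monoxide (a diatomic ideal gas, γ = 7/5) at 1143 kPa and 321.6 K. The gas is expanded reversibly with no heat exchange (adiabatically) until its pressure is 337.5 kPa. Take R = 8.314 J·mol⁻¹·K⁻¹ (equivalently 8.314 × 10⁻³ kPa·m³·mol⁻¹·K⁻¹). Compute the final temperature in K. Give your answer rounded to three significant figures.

T₂ ≈ 227 K

From PV = nRT: V₁ = nRT₁/P₁ = 3.832e-08 m³.
Reversible adiabatic, γ = 7/5: T₂ = T₁·(P₂/P₁)^((γ−1)/γ) = 227.0 K; V₂ = V₁·(P₁/P₂)^(1/γ) = 9.158e-08 m³.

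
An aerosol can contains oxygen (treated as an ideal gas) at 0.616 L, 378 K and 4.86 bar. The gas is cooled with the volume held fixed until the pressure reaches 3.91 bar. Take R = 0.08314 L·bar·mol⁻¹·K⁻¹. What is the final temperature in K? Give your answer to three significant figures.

T₂ ≈ 304 K

V constant ⇒ P ∝ T: V₂ = V₁; T₂ = T₁·(P₂/P₁) = 304.1 K.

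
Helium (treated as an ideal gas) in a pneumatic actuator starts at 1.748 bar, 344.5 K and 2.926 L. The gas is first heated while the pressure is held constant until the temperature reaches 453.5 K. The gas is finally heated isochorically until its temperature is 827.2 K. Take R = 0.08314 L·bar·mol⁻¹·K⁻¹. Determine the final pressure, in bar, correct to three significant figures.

P constant ⇒ V ∝ T: P₂ = P₁; V₂ = V₁·(T₂/T₁) = 3.852 L.
Isochoric, so P/T is constant: V₃ = V₂; P₃ = P₂·(T₃/T₂) = 3.188 bar.

P₃ ≈ 3.19 bar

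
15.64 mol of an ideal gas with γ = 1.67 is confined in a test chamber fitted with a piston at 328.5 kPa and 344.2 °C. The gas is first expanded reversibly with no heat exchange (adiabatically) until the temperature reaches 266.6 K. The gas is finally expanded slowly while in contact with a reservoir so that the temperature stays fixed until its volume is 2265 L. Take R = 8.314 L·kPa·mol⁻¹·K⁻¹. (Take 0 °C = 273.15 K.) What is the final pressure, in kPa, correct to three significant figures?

Convert: T₁ = 617.3 K.
From PV = nRT: V₁ = nRT₁/P₁ = 244.4 L.
Adiabatic (γ = 1.67), T V^(γ−1) and P V^γ constant: P₂ = P₁·(T₂/T₁)^(γ/(γ−1)) = 40.51 kPa; V₂ = V₁·(T₁/T₂)^(1/(γ−1)) = 855.7 L.
Isothermal, so P V is constant: T₃ = T₂; P₃ = P₂·(V₂/V₃) = 15.31 kPa.

P₃ ≈ 15.3 kPa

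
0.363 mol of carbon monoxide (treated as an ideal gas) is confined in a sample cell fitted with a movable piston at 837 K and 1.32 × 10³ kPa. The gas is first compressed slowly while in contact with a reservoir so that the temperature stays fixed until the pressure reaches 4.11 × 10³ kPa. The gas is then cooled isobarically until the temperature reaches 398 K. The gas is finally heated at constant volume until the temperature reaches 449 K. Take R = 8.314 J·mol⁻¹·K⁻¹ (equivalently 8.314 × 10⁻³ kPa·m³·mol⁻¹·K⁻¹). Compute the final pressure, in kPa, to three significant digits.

P₄ ≈ 4.64e+03 kPa

From PV = nRT: V₁ = nRT₁/P₁ = 0.001914 m³.
Isothermal, so P V is constant: T₂ = T₁; V₂ = V₁·(P₁/P₂) = 0.0006146 m³.
P constant ⇒ V ∝ T: P₃ = P₂; V₃ = V₂·(T₃/T₂) = 0.0002923 m³.
Isochoric, so P/T is constant: V₄ = V₃; P₄ = P₃·(T₄/T₃) = 4637 kPa.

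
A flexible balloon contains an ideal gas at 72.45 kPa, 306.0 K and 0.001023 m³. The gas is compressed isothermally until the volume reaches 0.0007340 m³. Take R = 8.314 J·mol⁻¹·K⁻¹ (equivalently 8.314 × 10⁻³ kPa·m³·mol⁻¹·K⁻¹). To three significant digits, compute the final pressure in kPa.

P₂ ≈ 101 kPa

T constant ⇒ Boyle's law P V = const: T₂ = T₁; P₂ = P₁·(V₁/V₂) = 101.0 kPa.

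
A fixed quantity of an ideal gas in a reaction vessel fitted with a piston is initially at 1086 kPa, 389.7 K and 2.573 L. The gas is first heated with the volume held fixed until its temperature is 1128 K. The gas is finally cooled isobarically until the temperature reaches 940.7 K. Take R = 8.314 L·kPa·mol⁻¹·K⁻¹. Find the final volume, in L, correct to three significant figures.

V₃ ≈ 2.15 L

Isochoric, so P/T is constant: V₂ = V₁; P₂ = P₁·(T₂/T₁) = 3143 kPa.
Isobaric, so V/T is constant: P₃ = P₂; V₃ = V₂·(T₃/T₂) = 2.146 L.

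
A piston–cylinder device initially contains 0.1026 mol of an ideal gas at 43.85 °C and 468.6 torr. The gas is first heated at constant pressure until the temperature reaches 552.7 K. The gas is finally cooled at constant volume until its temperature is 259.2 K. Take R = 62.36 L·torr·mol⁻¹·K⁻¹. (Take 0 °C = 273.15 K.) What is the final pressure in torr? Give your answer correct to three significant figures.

Convert: T₁ = 317.0 K.
From PV = nRT: V₁ = nRT₁/P₁ = 4.328 L.
P constant ⇒ V ∝ T: P₂ = P₁; V₂ = V₁·(T₂/T₁) = 7.546 L.
Isochoric, so P/T is constant: V₃ = V₂; P₃ = P₂·(T₃/T₂) = 219.8 torr.

P₃ ≈ 220 torr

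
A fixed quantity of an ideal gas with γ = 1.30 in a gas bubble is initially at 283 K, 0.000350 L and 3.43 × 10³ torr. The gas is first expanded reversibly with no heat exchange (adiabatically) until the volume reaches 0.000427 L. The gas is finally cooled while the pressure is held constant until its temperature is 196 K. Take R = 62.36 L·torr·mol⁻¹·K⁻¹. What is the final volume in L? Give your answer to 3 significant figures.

V₃ ≈ 0.000314 L

Adiabatic (γ = 1.30), T V^(γ−1) and P V^γ constant: T₂ = T₁·(V₁/V₂)^(γ−1) = 266.6 K; P₂ = P₁·(V₁/V₂)^γ = 2649 torr.
Isobaric, so V/T is constant: P₃ = P₂; V₃ = V₂·(T₃/T₂) = 0.0003139 L.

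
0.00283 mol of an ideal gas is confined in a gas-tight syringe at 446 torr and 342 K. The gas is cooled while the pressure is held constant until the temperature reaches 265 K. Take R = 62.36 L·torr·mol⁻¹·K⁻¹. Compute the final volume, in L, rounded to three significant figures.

V₂ ≈ 0.105 L

From PV = nRT: V₁ = nRT₁/P₁ = 0.1353 L.
Isobaric, so V/T is constant: P₂ = P₁; V₂ = V₁·(T₂/T₁) = 0.1049 L.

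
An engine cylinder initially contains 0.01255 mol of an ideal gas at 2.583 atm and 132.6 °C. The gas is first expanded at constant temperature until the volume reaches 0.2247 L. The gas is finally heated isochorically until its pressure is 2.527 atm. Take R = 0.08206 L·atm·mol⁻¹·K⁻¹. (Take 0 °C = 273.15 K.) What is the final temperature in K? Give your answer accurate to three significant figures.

Convert: T₁ = 405.8 K.
From PV = nRT: V₁ = nRT₁/P₁ = 0.1618 L.
T constant ⇒ Boyle's law P V = const: T₂ = T₁; P₂ = P₁·(V₁/V₂) = 1.860 atm.
V constant ⇒ P ∝ T: V₃ = V₂; T₃ = T₂·(P₃/P₂) = 551.4 K.

T₃ ≈ 551 K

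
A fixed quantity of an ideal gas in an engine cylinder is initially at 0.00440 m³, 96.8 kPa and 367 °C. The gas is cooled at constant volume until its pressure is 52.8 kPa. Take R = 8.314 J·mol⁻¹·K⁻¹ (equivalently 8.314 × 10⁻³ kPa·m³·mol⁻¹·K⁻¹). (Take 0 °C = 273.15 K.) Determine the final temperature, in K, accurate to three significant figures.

Convert: T₁ = 640.1 K.
Isochoric, so P/T is constant: V₂ = V₁; T₂ = T₁·(P₂/P₁) = 349.2 K.

T₂ ≈ 349 K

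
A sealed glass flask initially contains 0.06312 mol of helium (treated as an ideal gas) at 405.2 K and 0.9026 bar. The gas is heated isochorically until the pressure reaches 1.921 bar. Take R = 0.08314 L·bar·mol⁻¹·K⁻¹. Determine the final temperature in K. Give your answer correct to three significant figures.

T₂ ≈ 862 K

From PV = nRT: V₁ = nRT₁/P₁ = 2.356 L.
V constant ⇒ P ∝ T: V₂ = V₁; T₂ = T₁·(P₂/P₁) = 862.4 K.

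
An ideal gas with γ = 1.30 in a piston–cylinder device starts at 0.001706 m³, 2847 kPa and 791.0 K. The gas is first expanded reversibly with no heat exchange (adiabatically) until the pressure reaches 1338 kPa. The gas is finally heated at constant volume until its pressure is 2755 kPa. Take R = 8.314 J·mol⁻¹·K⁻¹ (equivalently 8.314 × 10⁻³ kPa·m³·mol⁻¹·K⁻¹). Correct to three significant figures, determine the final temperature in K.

T₃ ≈ 1.37e+03 K

Reversible adiabatic, γ = 1.30: T₂ = T₁·(P₂/P₁)^((γ−1)/γ) = 664.5 K; V₂ = V₁·(P₁/P₂)^(1/γ) = 0.003050 m³.
Isochoric, so P/T is constant: V₃ = V₂; T₃ = T₂·(P₃/P₂) = 1368 K.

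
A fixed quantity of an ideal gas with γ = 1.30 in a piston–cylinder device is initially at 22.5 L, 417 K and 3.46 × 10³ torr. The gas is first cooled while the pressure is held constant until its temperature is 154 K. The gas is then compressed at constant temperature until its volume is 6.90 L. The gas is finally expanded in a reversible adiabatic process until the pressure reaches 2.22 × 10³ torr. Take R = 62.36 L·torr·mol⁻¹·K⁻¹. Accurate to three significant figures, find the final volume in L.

V₄ ≈ 11.2 L

Isobaric, so V/T is constant: P₂ = P₁; V₂ = V₁·(T₂/T₁) = 8.309 L.
T constant ⇒ Boyle's law P V = const: T₃ = T₂; P₃ = P₂·(V₂/V₃) = 4167 torr.
Adiabatic (γ = 1.30), T V^(γ−1) and P V^γ constant: T₄ = T₃·(P₄/P₃)^((γ−1)/γ) = 133.2 K; V₄ = V₃·(P₃/P₄)^(1/γ) = 11.20 L.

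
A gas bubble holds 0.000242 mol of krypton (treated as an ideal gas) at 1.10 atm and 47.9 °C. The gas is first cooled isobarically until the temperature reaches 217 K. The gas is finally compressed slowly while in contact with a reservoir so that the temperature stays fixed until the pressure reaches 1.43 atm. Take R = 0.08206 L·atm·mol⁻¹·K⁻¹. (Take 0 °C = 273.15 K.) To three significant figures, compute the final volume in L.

Convert: T₁ = 321.0 K.
From PV = nRT: V₁ = nRT₁/P₁ = 0.005796 L.
P constant ⇒ V ∝ T: P₂ = P₁; V₂ = V₁·(T₂/T₁) = 0.003918 L.
T constant ⇒ Boyle's law P V = const: T₃ = T₂; V₃ = V₂·(P₂/P₃) = 0.003013 L.

V₃ ≈ 0.00301 L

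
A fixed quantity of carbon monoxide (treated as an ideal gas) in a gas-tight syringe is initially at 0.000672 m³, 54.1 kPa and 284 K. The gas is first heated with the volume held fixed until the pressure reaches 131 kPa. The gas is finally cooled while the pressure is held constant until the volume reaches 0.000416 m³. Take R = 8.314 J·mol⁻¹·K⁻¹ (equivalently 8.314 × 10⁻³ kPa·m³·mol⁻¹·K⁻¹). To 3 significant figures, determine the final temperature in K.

V constant ⇒ P ∝ T: V₂ = V₁; T₂ = T₁·(P₂/P₁) = 687.7 K.
P constant ⇒ V ∝ T: P₃ = P₂; T₃ = T₂·(V₃/V₂) = 425.7 K.

T₃ ≈ 426 K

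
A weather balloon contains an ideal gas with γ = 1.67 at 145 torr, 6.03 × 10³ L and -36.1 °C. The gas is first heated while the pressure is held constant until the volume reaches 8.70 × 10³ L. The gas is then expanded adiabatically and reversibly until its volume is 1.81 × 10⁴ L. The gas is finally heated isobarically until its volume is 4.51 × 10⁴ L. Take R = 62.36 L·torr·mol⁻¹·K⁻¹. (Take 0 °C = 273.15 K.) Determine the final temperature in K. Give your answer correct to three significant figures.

T₄ ≈ 522 K

Convert: T₁ = 237.0 K.
P constant ⇒ V ∝ T: P₂ = P₁; T₂ = T₁·(V₂/V₁) = 342.0 K.
Adiabatic (γ = 1.67), T V^(γ−1) and P V^γ constant: T₃ = T₂·(V₂/V₃)^(γ−1) = 209.4 K; P₃ = P₂·(V₂/V₃)^γ = 42.66 torr.
P constant ⇒ V ∝ T: P₄ = P₃; T₄ = T₃·(V₄/V₃) = 521.6 K.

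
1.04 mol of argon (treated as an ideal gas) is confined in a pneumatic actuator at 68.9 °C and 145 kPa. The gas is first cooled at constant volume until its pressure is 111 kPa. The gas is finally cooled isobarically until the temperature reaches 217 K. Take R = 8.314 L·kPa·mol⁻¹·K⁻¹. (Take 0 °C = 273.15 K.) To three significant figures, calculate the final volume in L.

Convert: T₁ = 342.0 K.
From PV = nRT: V₁ = nRT₁/P₁ = 20.40 L.
V constant ⇒ P ∝ T: V₂ = V₁; T₂ = T₁·(P₂/P₁) = 261.8 K.
P constant ⇒ V ∝ T: P₃ = P₂; V₃ = V₂·(T₃/T₂) = 16.90 L.

V₃ ≈ 16.9 L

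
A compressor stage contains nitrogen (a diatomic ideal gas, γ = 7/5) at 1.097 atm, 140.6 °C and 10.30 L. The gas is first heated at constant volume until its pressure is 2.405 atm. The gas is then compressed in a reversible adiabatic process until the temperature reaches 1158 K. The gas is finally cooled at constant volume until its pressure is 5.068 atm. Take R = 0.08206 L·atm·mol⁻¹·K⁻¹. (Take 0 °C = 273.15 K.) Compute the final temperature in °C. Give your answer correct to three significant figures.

T₄ ≈ 765 °C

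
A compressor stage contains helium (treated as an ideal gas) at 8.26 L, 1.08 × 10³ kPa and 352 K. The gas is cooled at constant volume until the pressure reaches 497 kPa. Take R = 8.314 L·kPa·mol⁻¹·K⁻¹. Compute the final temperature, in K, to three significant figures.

T₂ ≈ 162 K

Isochoric, so P/T is constant: V₂ = V₁; T₂ = T₁·(P₂/P₁) = 162.0 K.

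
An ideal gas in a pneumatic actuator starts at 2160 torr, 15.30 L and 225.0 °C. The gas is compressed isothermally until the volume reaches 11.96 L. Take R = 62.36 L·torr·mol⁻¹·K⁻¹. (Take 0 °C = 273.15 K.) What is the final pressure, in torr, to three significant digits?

Convert: T₁ = 498.1 K.
Isothermal, so P V is constant: T₂ = T₁; P₂ = P₁·(V₁/V₂) = 2763 torr.

P₂ ≈ 2.76e+03 torr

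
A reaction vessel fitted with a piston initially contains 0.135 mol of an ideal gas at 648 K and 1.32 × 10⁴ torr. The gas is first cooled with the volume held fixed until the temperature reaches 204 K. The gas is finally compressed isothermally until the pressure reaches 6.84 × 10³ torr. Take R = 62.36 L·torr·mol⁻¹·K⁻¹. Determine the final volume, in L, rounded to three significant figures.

V₃ ≈ 0.251 L

From PV = nRT: V₁ = nRT₁/P₁ = 0.4133 L.
V constant ⇒ P ∝ T: V₂ = V₁; P₂ = P₁·(T₂/T₁) = 4156 torr.
T constant ⇒ Boyle's law P V = const: T₃ = T₂; V₃ = V₂·(P₂/P₃) = 0.2511 L.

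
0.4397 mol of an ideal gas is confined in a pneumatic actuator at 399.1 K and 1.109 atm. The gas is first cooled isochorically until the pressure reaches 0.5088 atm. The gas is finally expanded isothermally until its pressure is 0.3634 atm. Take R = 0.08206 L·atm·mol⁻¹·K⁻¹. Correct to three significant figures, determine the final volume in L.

From PV = nRT: V₁ = nRT₁/P₁ = 12.98 L.
V constant ⇒ P ∝ T: V₂ = V₁; T₂ = T₁·(P₂/P₁) = 183.1 K.
T constant ⇒ Boyle's law P V = const: T₃ = T₂; V₃ = V₂·(P₂/P₃) = 18.18 L.

V₃ ≈ 18.2 L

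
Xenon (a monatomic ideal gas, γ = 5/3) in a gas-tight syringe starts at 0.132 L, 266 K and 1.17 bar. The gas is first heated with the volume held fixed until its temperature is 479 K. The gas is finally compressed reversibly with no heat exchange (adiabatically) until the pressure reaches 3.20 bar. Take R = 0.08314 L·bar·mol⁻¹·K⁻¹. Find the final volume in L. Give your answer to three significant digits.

V₃ ≈ 0.103 L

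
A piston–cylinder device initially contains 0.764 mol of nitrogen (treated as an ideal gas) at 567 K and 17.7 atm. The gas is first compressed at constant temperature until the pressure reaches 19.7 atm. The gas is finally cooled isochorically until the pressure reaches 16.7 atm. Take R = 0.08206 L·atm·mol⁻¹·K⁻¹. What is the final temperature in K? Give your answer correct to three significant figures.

T₃ ≈ 481 K

From PV = nRT: V₁ = nRT₁/P₁ = 2.008 L.
T constant ⇒ Boyle's law P V = const: T₂ = T₁; V₂ = V₁·(P₁/P₂) = 1.804 L.
V constant ⇒ P ∝ T: V₃ = V₂; T₃ = T₂·(P₃/P₂) = 480.7 K.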